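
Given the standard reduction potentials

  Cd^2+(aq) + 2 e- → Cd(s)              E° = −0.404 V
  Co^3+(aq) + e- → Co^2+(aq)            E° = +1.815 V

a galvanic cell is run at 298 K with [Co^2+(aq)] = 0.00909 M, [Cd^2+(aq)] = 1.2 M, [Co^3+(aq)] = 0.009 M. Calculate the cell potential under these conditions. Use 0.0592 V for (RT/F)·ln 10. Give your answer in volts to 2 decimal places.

The Co³⁺/Co²⁺ couple has the more positive E°, so it is the cathode; Cd²⁺/Cd is the anode.
The standard potential is +1.815 − (−0.404) = +2.219 V and the balanced reaction transfers n = 2 electrons.
Balancing gives 2 Co^3+(aq) + Cd(s) → 2 Co^2+(aq) + Cd^2+(aq); hence Q = ([Co^2+(aq)]^2·[Cd^2+(aq)]) / [Co^3+(aq)]^2 = 1.22 (log Q = 0.088).
E = E° − (0.0592/n)·log Q = +2.219 − (0.0592/2)(0.088) = +2.22 V.

+2.22 V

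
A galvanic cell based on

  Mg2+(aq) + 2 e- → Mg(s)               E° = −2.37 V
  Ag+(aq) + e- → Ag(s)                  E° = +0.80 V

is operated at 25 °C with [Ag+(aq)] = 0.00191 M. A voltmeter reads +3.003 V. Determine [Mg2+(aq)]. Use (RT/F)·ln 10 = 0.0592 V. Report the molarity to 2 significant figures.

1.6 M

The Ag⁺/Ag couple has the larger reduction potential, so it is the cathode: E°cell = +0.80 − (−2.37) = +3.17 V and n = 2.
From the Nernst equation, log Q = n(E° − E)/0.0592 = 2·(+3.17 − (+3.003))/0.0592 = 5.642.
For 2 Ag+(aq) + Mg(s) → 2 Ag(s) + Mg2+(aq), the reaction quotient is Q = [Mg2+(aq)] / [Ag+(aq)]^2.
Solving for the unknown gives log [Mg2+(aq)] = 0.204, so [Mg2+(aq)] ≈ 1.6 M.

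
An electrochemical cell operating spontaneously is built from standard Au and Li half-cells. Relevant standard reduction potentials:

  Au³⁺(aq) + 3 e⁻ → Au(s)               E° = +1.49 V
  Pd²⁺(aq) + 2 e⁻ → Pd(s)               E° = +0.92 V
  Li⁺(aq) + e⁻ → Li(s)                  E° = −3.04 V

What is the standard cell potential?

+4.53 V

Of the two couples in this cell, the one with the more positive reduction potential is reduced at the cathode: here that is Au³⁺/Au (+1.49 V); Li⁺/Li (−3.04 V) is the anode.
E°cell = E°(cathode) − E°(anode) = +1.49 − (−3.04) = +4.53 V.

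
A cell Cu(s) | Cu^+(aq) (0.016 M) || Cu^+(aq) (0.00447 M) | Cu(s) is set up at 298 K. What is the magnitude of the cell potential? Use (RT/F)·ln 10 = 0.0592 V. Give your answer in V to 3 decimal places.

0.033 V

For a concentration cell E°cell = 0, since both electrodes use the same couple.
The compartment with the higher Cu^+(aq) concentration (0.016 M) acts as the cathode; ions are reduced there and produced at the dilute (0.00447 M) anode.
With n = 1, Ecell = −(0.0592/1)·log([dilute]/[conc]) = −(0.0592/1)·log(0.00447/0.016) = +0.033 V.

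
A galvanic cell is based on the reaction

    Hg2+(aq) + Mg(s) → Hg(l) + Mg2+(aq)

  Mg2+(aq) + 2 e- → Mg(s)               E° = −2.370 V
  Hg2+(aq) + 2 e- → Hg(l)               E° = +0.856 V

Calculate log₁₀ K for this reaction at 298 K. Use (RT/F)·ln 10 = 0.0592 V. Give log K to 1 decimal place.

The Hg²⁺/Hg couple is reduced (cathode); E°cell = +0.856 − (−2.370) = +3.226 V with n = 2.
At equilibrium E = 0, so log K = nE°cell / 0.0592 = (2)(+3.226) / 0.0592 = 109.0.

log K = 109.0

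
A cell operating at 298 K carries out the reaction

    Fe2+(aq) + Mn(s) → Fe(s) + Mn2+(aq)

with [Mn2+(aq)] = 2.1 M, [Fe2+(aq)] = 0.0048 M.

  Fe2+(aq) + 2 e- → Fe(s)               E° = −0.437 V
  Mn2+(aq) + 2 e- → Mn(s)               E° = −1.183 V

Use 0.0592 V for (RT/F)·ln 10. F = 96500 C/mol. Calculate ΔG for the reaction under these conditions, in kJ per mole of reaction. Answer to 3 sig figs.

With Fe²⁺/Fe reduced at the cathode, E°cell = −0.437 − (−1.183) = +0.746 V and n = 2.
Here Q = [Mn2+(aq)] / [Fe2+(aq)] = 438 (log Q = 2.641), giving E = +0.746 − (0.0592/2)·(2.641) = +0.6678 V.
ΔG = −nFE = −(2)(96500)(+0.6678) J/mol = −129 kJ/mol.

−129 kJ/mol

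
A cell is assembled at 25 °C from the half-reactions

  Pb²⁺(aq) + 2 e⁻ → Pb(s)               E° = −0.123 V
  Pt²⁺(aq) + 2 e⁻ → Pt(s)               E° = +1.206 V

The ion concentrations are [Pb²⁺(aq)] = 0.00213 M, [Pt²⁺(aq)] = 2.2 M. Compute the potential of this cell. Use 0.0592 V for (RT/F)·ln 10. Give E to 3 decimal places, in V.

The Pt²⁺/Pt couple has the more positive E°, so it is the cathode; Pb²⁺/Pb is the anode.
E°cell = +1.206 − (−0.123) = +1.329 V, with n = 2 electrons transferred.
For the overall reaction Pt²⁺(aq) + Pb(s) → Pt(s) + Pb²⁺(aq), Q = [Pb²⁺(aq)] / [Pt²⁺(aq)] = 0.000968, giving log Q = −3.014.
Applying E = E° − (RT ln10/nF)·log Q gives +1.329 − (0.0592/2)(−3.014) = +1.418 V.

+1.418 V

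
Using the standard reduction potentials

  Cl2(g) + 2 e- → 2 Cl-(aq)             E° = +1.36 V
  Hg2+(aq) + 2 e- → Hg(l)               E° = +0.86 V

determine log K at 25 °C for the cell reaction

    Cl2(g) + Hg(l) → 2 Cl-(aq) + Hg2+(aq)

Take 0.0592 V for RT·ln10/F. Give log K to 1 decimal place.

The Cl₂/Cl⁻ couple is reduced (cathode); E°cell = +1.36 − (+0.86) = +0.50 V with n = 2.
At equilibrium E = 0, so log K = nE°cell / 0.0592 = (2)(+0.50) / 0.0592 = 16.9.

log K = 16.9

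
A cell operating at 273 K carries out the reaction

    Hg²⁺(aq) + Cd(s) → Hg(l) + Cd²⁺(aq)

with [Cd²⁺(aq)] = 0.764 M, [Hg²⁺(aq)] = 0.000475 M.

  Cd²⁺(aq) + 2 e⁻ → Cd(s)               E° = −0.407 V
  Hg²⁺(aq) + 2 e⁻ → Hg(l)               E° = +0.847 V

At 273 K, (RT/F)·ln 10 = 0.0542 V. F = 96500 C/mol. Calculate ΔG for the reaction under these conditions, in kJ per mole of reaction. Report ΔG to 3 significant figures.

−225 kJ/mol

The standard cell potential is +0.847 − (−0.407) = +1.254 V, with n = 2 electrons in the balanced equation.
The reaction quotient is [Cd²⁺(aq)] / [Hg²⁺(aq)] = 1.61×10^3; by Nernst, E = +1.254 − (0.0542/2)(3.206) = +1.1671 V.
Finally ΔG = −nFE = −(2)(96500 C/mol)(+1.1671 V) = −225 kJ/mol.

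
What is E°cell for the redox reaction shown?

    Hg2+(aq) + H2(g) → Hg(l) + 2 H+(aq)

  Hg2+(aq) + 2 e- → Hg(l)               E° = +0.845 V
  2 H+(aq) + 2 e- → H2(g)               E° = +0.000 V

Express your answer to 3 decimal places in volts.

Hg2+(aq) gains electrons, so the Hg²⁺/Hg couple is the cathode; the 2H⁺/H₂ couple is the anode.
E°cell = E°(cathode) − E°(anode) = +0.845 − (+0.000) = +0.845 V.
The positive value indicates the reaction is spontaneous as written.

+0.845 V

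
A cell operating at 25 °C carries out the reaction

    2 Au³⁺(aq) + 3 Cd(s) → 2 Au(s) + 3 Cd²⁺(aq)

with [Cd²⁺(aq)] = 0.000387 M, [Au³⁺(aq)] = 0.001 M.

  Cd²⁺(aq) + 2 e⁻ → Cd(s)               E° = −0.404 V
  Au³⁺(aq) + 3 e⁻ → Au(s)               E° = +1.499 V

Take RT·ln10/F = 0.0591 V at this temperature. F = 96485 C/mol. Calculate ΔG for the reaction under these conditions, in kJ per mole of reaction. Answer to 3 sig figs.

−1130 kJ/mol

With Au³⁺/Au reduced at the cathode, E°cell = +1.499 − (−0.404) = +1.903 V and n = 6.
Q = [Cd²⁺(aq)]^3 / [Au³⁺(aq)]^2 = 5.8×10^−5, so log Q = −4.237 and E = +1.903 − (0.0591/6)(−4.237) = +1.9447 V.
Then ΔG = −nFE = −6 × 96485 × +1.9447 J/mol = −1130 kJ/mol.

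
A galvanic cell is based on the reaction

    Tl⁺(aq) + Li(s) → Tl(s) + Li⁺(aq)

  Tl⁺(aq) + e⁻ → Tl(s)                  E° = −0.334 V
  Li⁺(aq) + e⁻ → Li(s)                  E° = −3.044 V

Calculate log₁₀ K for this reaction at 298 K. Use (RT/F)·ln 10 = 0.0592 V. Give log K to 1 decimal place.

The Tl⁺/Tl couple is reduced (cathode); E°cell = −0.334 − (−3.044) = +2.710 V with n = 1.
At equilibrium E = 0, so log K = nE°cell / 0.0592 = (1)(+2.710) / 0.0592 = 45.8.

log K = 45.8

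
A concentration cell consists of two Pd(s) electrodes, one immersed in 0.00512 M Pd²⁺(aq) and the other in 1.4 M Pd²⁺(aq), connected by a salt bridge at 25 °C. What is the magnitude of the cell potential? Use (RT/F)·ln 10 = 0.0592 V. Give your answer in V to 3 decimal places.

For a concentration cell E°cell = 0, since both electrodes use the same couple.
The compartment with the higher Pd²⁺(aq) concentration (1.4 M) acts as the cathode; ions are reduced there and produced at the dilute (0.00512 M) anode.
With n = 2, Ecell = −(0.0592/2)·log([dilute]/[conc]) = −(0.0592/2)·log(0.00512/1.4) = +0.072 V.

0.072 V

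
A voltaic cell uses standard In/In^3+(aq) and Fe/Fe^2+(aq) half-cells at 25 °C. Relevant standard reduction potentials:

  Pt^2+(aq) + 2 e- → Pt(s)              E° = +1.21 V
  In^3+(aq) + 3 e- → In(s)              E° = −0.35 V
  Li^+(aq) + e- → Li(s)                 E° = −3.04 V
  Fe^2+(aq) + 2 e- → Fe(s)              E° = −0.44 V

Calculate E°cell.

+0.09 V

The In³⁺/In couple has the higher E°, so In ion is reduced (cathode) and Fe is oxidized (anode).
E°cell = E°(cathode) − E°(anode) = −0.35 − (−0.44) = +0.09 V.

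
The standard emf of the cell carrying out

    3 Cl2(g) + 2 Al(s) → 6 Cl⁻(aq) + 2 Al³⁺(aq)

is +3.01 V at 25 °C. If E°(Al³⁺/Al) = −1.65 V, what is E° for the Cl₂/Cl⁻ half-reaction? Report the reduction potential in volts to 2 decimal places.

In the reaction as written the Cl₂/Cl⁻ couple is reduced (cathode) and Al³⁺/Al is oxidized (anode), so E°cell = E°(Cl₂/Cl⁻) − E°(Al³⁺/Al).
E°(Cl₂/Cl⁻) = E°cell + E°(anode) = +3.01 + (−1.65) = +1.36 V.

+1.36 V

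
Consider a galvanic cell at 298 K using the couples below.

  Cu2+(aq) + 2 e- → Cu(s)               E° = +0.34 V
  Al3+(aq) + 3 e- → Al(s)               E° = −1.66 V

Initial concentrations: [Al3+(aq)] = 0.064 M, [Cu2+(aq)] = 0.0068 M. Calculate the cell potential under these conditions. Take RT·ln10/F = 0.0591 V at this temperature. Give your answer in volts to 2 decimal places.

+1.96 V

Cu²⁺/Cu is reduced (cathode, E° = +0.34 V) and Al³⁺/Al is oxidized (anode).
E°cell = E°cat − E°an = +0.34 − (−1.66) = +2.00 V; n = 6.
Balancing gives 3 Cu2+(aq) + 2 Al(s) → 3 Cu(s) + 2 Al3+(aq); hence Q = [Al3+(aq)]^2 / [Cu2+(aq)]^3 = 1.3×10^4 (log Q = 4.115).
E = E° − (0.0591/n)·log Q = +2.00 − (0.0591/6)(4.115) = +1.96 V.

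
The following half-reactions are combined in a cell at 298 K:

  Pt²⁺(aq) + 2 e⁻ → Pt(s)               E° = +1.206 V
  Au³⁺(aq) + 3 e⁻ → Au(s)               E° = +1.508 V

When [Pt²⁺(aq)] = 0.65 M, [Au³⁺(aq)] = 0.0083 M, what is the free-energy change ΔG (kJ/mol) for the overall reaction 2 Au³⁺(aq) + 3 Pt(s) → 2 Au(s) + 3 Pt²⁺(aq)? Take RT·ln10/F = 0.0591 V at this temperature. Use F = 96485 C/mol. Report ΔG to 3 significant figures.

−154 kJ/mol

The standard cell potential is +1.508 − (+1.206) = +0.302 V, with n = 6 electrons in the balanced equation.
Here Q = [Pt²⁺(aq)]^3 / [Au³⁺(aq)]^2 = 3.99×10^3 (log Q = 3.601), giving E = +0.302 − (0.0591/6)·(3.601) = +0.2665 V.
ΔG = −nFE = −(6)(96485)(+0.2665) J/mol = −154 kJ/mol.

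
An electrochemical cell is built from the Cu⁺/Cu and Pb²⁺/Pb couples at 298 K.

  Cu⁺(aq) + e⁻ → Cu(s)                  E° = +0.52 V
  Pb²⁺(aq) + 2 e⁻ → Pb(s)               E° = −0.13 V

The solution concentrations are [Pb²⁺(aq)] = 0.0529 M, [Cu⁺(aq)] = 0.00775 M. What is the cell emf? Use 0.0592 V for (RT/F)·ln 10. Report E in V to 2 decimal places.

+0.56 V

Since E°(Cu⁺/Cu) > E°(Pb²⁺/Pb), Cu⁺/Cu serves as the cathode.
E°cell = E°cat − E°an = +0.52 − (−0.13) = +0.65 V; n = 2.
The balanced reaction is 2 Cu⁺(aq) + Pb(s) → 2 Cu(s) + Pb²⁺(aq), so Q = [Pb²⁺(aq)] / [Cu⁺(aq)]^2 = 881 and log Q = 2.945.
E = E° − (0.0592/n)·log Q = +0.65 − (0.0592/2)(2.945) = +0.56 V.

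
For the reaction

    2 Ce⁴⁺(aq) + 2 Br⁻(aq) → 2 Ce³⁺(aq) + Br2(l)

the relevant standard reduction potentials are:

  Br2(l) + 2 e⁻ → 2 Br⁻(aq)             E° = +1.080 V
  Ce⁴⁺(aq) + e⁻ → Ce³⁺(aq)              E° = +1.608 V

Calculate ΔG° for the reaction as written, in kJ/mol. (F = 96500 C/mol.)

−102 kJ/mol

In the reaction as written Ce⁴⁺(aq) is reduced, so the Ce⁴⁺/Ce³⁺ couple is the cathode and Br₂/Br⁻ is the anode.
E°cell = +1.608 − (+1.080) = +0.528 V; balancing electrons gives n = 2.
ΔG° = −nFE°cell = −(2)(96500)(+0.528) J/mol = −102 kJ/mol.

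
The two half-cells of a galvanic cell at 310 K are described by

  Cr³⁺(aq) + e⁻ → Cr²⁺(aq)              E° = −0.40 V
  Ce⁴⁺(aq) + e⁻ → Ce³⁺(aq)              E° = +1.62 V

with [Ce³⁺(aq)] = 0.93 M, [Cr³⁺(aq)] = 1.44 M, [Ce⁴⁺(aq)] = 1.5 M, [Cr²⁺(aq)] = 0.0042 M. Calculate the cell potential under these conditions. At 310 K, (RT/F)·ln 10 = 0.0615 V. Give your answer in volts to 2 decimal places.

+1.88 V

Since E°(Ce⁴⁺/Ce³⁺) > E°(Cr³⁺/Cr²⁺), Ce⁴⁺/Ce³⁺ serves as the cathode.
E°cell = E°cat − E°an = +1.62 − (−0.40) = +2.02 V; n = 1.
The balanced reaction is Ce⁴⁺(aq) + Cr²⁺(aq) → Ce³⁺(aq) + Cr³⁺(aq), so Q = ([Ce³⁺(aq)]·[Cr³⁺(aq)]) / ([Ce⁴⁺(aq)]·[Cr²⁺(aq)]) = 213 and log Q = 2.328.
By the Nernst equation, E = +2.02 − (0.0615/1)·(2.328) = +1.88 V.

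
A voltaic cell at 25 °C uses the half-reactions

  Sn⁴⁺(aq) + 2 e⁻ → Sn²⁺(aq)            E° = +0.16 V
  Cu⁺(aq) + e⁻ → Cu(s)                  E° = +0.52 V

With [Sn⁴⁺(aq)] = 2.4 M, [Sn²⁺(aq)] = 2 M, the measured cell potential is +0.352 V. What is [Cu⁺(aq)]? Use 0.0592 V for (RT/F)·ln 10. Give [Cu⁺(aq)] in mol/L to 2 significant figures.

0.80 M

The Cu⁺/Cu couple has the larger reduction potential, so it is the cathode: E°cell = +0.52 − (+0.16) = +0.36 V and n = 2.
Since E = E° − (0.0592/n)·log Q, log Q = n(E° − E)/0.0592 = 0.270.
The balanced reaction is 2 Cu⁺(aq) + Sn²⁺(aq) → 2 Cu(s) + Sn⁴⁺(aq), so Q = [Sn⁴⁺(aq)] / ([Cu⁺(aq)]^2·[Sn²⁺(aq)]).
Solving for the unknown gives log [Cu⁺(aq)] = −0.095, so [Cu⁺(aq)] ≈ 0.80 M.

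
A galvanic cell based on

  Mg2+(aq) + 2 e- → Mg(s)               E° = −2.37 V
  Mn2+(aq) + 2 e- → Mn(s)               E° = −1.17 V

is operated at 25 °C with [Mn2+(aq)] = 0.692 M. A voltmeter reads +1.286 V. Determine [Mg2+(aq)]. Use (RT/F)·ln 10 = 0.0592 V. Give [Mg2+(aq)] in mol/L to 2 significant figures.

0.00086 M

The Mn²⁺/Mn couple has the larger reduction potential, so it is the cathode: E°cell = −1.17 − (−2.37) = +1.20 V and n = 2.
Rearranging E = E° − (0.0592/n)·log Q gives log Q = 2(+1.20 − (+1.286))/0.0592 = −2.905.
For Mn2+(aq) + Mg(s) → Mn(s) + Mg2+(aq), the reaction quotient is Q = [Mg2+(aq)] / [Mn2+(aq)].
Solving for the unknown gives log [Mg2+(aq)] = −3.065, so [Mg2+(aq)] ≈ 0.00086 M.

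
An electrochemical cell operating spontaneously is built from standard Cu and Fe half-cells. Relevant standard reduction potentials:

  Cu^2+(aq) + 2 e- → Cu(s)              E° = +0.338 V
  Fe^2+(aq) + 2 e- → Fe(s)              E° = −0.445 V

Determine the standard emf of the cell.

The Cu²⁺/Cu couple has the higher E°, so Cu ion is reduced (cathode) and Fe is oxidized (anode).
E°cell = E°(cathode) − E°(anode) = +0.338 − (−0.445) = +0.783 V.

+0.783 V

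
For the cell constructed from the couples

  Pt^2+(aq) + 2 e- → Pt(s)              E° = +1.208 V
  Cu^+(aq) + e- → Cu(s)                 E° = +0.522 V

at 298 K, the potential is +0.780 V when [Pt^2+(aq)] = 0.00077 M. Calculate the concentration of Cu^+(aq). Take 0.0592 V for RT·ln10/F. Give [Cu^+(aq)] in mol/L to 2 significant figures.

0.00072 M

The Pt²⁺/Pt couple has the larger reduction potential, so it is the cathode: E°cell = +1.208 − (+0.522) = +0.686 V and n = 2.
Rearranging E = E° − (0.0592/n)·log Q gives log Q = 2(+0.686 − (+0.780))/0.0592 = −3.176.
Balancing electrons gives Pt^2+(aq) + 2 Cu(s) → Pt(s) + 2 Cu^+(aq); thus Q = [Cu^+(aq)]^2 / [Pt^2+(aq)].
Solving for the unknown gives log [Cu^+(aq)] = −3.145, so [Cu^+(aq)] ≈ 0.00072 M.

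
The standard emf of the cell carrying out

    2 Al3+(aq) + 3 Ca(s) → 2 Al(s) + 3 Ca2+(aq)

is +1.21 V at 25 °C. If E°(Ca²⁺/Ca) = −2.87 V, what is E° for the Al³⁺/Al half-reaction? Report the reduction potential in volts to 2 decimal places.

−1.66 V

In the reaction as written the Al³⁺/Al couple is reduced (cathode) and Ca²⁺/Ca is oxidized (anode), so E°cell = E°(Al³⁺/Al) − E°(Ca²⁺/Ca).
E°(Al³⁺/Al) = E°cell + E°(anode) = +1.21 + (−2.87) = −1.66 V.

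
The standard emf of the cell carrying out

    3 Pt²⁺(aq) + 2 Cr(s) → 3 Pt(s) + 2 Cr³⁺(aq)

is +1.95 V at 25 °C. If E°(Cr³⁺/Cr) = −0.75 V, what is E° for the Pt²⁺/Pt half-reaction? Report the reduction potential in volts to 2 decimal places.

+1.20 V

In the reaction as written the Pt²⁺/Pt couple is reduced (cathode) and Cr³⁺/Cr is oxidized (anode), so E°cell = E°(Pt²⁺/Pt) − E°(Cr³⁺/Cr).
E°(Pt²⁺/Pt) = E°cell + E°(anode) = +1.95 + (−0.75) = +1.20 V.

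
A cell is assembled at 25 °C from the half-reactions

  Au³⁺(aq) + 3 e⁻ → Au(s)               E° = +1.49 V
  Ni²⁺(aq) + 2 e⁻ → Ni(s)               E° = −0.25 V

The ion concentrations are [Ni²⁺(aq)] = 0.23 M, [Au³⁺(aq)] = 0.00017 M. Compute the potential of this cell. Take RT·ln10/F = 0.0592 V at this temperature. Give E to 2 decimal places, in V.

+1.68 V

Since E°(Au³⁺/Au) > E°(Ni²⁺/Ni), Au³⁺/Au serves as the cathode.
E°cell = E°cat − E°an = +1.49 − (−0.25) = +1.74 V; n = 6.
For the overall reaction 2 Au³⁺(aq) + 3 Ni(s) → 2 Au(s) + 3 Ni²⁺(aq), Q = [Ni²⁺(aq)]^3 / [Au³⁺(aq)]^2 = 4.21×10^5, giving log Q = 5.624.
Applying E = E° − (RT ln10/nF)·log Q gives +1.74 − (0.0592/6)(5.624) = +1.68 V.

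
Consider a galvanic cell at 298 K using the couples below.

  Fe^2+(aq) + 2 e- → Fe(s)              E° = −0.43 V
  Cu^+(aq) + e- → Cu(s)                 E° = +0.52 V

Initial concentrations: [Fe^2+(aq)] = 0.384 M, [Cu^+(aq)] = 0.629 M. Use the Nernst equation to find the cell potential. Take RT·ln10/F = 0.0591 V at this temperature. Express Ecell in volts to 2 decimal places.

+0.95 V

Cu⁺/Cu is reduced (cathode, E° = +0.52 V) and Fe²⁺/Fe is oxidized (anode).
E°cell = +0.52 − (−0.43) = +0.95 V, with n = 2 electrons transferred.
For the overall reaction 2 Cu^+(aq) + Fe(s) → 2 Cu(s) + Fe^2+(aq), Q = [Fe^2+(aq)] / [Cu^+(aq)]^2 = 0.971, giving log Q = −0.013.
Applying E = E° − (RT ln10/nF)·log Q gives +0.95 − (0.0591/2)(−0.013) = +0.95 V.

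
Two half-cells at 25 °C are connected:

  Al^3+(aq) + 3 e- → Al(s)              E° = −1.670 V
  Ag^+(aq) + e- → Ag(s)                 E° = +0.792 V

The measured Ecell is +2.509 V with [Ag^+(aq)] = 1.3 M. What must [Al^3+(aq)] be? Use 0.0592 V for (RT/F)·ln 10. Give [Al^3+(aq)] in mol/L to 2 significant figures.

0.0091 M

The Ag⁺/Ag couple has the larger reduction potential, so it is the cathode: E°cell = +0.792 − (−1.670) = +2.462 V and n = 3.
From the Nernst equation, log Q = n(E° − E)/0.0592 = 3·(+2.462 − (+2.509))/0.0592 = −2.382.
Balancing electrons gives 3 Ag^+(aq) + Al(s) → 3 Ag(s) + Al^3+(aq); thus Q = [Al^3+(aq)] / [Ag^+(aq)]^3.
Isolating [Al^3+(aq)] in Q = 10^{−2.382} yields log [Al^3+(aq)] = −2.040, i.e. 0.0091 M.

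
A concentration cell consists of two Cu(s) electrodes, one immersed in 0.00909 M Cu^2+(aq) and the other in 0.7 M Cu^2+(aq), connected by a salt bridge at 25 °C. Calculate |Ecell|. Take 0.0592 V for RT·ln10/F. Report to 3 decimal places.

For a concentration cell E°cell = 0, since both electrodes use the same couple.
The compartment with the higher Cu^2+(aq) concentration (0.7 M) acts as the cathode; ions are reduced there and produced at the dilute (0.00909 M) anode.
With n = 2, Ecell = −(0.0592/2)·log([dilute]/[conc]) = −(0.0592/2)·log(0.00909/0.7) = +0.056 V.

0.056 V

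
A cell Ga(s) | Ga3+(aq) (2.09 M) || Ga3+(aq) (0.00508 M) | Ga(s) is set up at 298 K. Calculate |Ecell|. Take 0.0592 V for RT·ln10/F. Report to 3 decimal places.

For a concentration cell E°cell = 0, since both electrodes use the same couple.
The compartment with the higher Ga3+(aq) concentration (2.09 M) acts as the cathode; ions are reduced there and produced at the dilute (0.00508 M) anode.
With n = 3, Ecell = −(0.0592/3)·log([dilute]/[conc]) = −(0.0592/3)·log(0.00508/2.09) = +0.052 V.

0.052 V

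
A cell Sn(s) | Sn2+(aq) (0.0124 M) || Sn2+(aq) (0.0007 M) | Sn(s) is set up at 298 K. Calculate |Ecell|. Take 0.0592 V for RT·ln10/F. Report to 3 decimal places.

0.037 V

For a concentration cell E°cell = 0, since both electrodes use the same couple.
The compartment with the higher Sn2+(aq) concentration (0.0124 M) acts as the cathode; ions are reduced there and produced at the dilute (0.0007 M) anode.
With n = 2, Ecell = −(0.0592/2)·log([dilute]/[conc]) = −(0.0592/2)·log(0.0007/0.0124) = +0.037 V.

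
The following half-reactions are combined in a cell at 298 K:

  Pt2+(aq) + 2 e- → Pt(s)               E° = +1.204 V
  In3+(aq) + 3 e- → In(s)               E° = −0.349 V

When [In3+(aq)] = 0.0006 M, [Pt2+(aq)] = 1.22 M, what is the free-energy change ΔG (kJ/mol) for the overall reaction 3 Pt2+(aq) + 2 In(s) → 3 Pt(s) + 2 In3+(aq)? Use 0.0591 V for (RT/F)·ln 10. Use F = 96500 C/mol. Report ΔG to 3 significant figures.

−937 kJ/mol

E°cell = +1.204 − (−0.349) = +1.553 V; the balanced reaction transfers n = 6 electrons.
Here Q = [In3+(aq)]^2 / [Pt2+(aq)]^3 = 1.98×10^−7 (log Q = −6.703), giving E = +1.553 − (0.0591/6)·(−6.703) = +1.6190 V.
Finally ΔG = −nFE = −(6)(96500 C/mol)(+1.6190 V) = −937 kJ/mol.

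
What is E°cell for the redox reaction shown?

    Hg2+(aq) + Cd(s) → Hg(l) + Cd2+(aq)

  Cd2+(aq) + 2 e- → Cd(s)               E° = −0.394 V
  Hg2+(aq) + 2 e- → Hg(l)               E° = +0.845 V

+1.239 V

In the reaction as written, Hg2+(aq) is reduced (cathode) and Cd2+(aq) is produced by oxidation at the anode.
E°cell = E°(cathode) − E°(anode) = +0.845 − (−0.394) = +1.239 V.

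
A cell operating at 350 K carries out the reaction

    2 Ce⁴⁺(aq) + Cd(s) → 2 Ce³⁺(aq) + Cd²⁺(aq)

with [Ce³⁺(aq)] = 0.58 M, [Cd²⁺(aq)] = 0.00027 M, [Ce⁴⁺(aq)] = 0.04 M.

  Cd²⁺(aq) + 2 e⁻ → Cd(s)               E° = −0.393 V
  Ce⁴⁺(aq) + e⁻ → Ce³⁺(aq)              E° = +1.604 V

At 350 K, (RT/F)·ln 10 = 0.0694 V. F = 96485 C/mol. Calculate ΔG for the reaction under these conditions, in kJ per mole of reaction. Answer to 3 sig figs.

−394 kJ/mol

E°cell = +1.604 − (−0.393) = +1.997 V; the balanced reaction transfers n = 2 electrons.
The reaction quotient is ([Ce³⁺(aq)]^2·[Cd²⁺(aq)]) / [Ce⁴⁺(aq)]^2 = 0.0568; by Nernst, E = +1.997 − (0.0694/2)(−1.246) = +2.0402 V.
ΔG = −nFE = −(2)(96485)(+2.0402) J/mol = −394 kJ/mol.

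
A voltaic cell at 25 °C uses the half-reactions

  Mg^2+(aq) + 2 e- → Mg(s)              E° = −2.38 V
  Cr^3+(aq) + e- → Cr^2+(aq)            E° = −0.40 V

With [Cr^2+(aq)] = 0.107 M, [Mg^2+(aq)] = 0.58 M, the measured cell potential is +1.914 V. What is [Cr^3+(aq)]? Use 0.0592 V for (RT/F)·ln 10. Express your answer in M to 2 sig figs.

With Cr³⁺/Cr²⁺ at the cathode and Mg²⁺/Mg at the anode, E°cell = −0.40 − (−2.38) = +1.98 V (n = 2).
From the Nernst equation, log Q = n(E° − E)/0.0592 = 2·(+1.98 − (+1.914))/0.0592 = 2.230.
Balancing electrons gives 2 Cr^3+(aq) + Mg(s) → 2 Cr^2+(aq) + Mg^2+(aq); thus Q = ([Cr^2+(aq)]^2·[Mg^2+(aq)]) / [Cr^3+(aq)]^2.
Substituting the known concentrations and solving, log [Cr^3+(aq)] = −2.204 and [Cr^3+(aq)] = 0.0063 M.

0.0063 M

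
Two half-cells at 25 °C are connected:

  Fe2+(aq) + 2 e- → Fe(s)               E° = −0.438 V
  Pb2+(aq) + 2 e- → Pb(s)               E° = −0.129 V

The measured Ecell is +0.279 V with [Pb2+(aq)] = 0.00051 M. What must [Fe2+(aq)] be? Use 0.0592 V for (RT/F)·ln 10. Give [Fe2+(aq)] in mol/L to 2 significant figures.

0.0053 M

With Pb²⁺/Pb at the cathode and Fe²⁺/Fe at the anode, E°cell = −0.129 − (−0.438) = +0.309 V (n = 2).
Since E = E° − (0.0592/n)·log Q, log Q = n(E° − E)/0.0592 = 1.014.
Balancing electrons gives Pb2+(aq) + Fe(s) → Pb(s) + Fe2+(aq); thus Q = [Fe2+(aq)] / [Pb2+(aq)].
Isolating [Fe2+(aq)] in Q = 10^{1.014} yields log [Fe2+(aq)] = −2.278, i.e. 0.0053 M.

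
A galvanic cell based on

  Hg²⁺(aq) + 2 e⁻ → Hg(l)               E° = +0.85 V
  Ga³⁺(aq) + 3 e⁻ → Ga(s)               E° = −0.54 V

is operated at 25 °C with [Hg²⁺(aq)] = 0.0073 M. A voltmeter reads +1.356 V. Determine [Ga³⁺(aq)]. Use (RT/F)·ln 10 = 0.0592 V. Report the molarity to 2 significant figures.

The Hg²⁺/Hg couple has the larger reduction potential, so it is the cathode: E°cell = +0.85 − (−0.54) = +1.39 V and n = 6.
Since E = E° − (0.0592/n)·log Q, log Q = n(E° − E)/0.0592 = 3.446.
The balanced reaction is 3 Hg²⁺(aq) + 2 Ga(s) → 3 Hg(l) + 2 Ga³⁺(aq), so Q = [Ga³⁺(aq)]^2 / [Hg²⁺(aq)]^3.
Substituting the known concentrations and solving, log [Ga³⁺(aq)] = −1.482 and [Ga³⁺(aq)] = 0.033 M.

0.033 M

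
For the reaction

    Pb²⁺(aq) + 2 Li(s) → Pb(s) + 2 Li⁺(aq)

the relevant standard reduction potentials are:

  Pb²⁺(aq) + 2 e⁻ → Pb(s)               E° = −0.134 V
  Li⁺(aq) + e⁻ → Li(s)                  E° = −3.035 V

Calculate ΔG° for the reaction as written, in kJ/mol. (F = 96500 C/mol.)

In the reaction as written Pb²⁺(aq) is reduced, so the Pb²⁺/Pb couple is the cathode and Li⁺/Li is the anode.
E°cell = −0.134 − (−3.035) = +2.901 V; balancing electrons gives n = 2.
ΔG° = −nFE°cell = −(2)(96500)(+2.901) J/mol = −560 kJ/mol.

−560 kJ/mol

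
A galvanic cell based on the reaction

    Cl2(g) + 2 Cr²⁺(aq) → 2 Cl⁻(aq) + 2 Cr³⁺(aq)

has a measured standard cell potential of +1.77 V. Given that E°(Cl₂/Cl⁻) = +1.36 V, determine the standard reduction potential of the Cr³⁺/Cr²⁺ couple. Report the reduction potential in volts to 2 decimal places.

In the reaction as written the Cl₂/Cl⁻ couple is reduced (cathode) and Cr³⁺/Cr²⁺ is oxidized (anode), so E°cell = E°(Cl₂/Cl⁻) − E°(Cr³⁺/Cr²⁺).
E°(Cr³⁺/Cr²⁺) = E°(cathode) − E°cell = +1.36 − (+1.77) = −0.41 V.

−0.41 V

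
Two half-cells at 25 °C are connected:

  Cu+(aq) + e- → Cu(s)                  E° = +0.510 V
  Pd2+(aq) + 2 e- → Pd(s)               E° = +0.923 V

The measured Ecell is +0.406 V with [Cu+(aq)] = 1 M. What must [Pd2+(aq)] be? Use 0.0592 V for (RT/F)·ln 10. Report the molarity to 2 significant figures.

0.58 M

Pd²⁺/Pd is the cathode (higher E°); E°cell = +0.923 − (+0.510) = +0.413 V with n = 2.
Since E = E° − (0.0592/n)·log Q, log Q = n(E° − E)/0.0592 = 0.236.
For Pd2+(aq) + 2 Cu(s) → Pd(s) + 2 Cu+(aq), the reaction quotient is Q = [Cu+(aq)]^2 / [Pd2+(aq)].
Isolating [Pd2+(aq)] in Q = 10^{0.236} yields log [Pd2+(aq)] = −0.236, i.e. 0.58 M.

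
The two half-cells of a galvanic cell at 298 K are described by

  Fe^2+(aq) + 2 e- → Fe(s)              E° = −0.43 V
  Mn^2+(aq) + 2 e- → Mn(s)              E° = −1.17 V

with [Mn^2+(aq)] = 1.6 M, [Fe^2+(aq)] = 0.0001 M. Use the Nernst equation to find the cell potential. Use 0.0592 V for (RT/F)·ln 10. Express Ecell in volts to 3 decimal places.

The Fe²⁺/Fe couple has the more positive E°, so it is the cathode; Mn²⁺/Mn is the anode.
E°cell = −0.43 − (−1.17) = +0.74 V, with n = 2 electrons transferred.
The balanced reaction is Fe^2+(aq) + Mn(s) → Fe(s) + Mn^2+(aq), so Q = [Mn^2+(aq)] / [Fe^2+(aq)] = 1.6×10^4 and log Q = 4.204.
E = E° − (0.0592/n)·log Q = +0.74 − (0.0592/2)(4.204) = +0.616 V.

+0.616 V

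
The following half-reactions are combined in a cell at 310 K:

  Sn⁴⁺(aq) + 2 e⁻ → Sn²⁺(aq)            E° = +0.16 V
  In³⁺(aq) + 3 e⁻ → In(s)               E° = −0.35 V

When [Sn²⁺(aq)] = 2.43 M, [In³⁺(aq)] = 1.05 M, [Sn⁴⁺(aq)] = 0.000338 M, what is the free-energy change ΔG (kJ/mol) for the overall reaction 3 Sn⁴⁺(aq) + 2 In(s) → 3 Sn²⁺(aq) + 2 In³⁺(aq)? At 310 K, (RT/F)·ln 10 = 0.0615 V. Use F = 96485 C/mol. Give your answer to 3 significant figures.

−226 kJ/mol

With Sn⁴⁺/Sn²⁺ reduced at the cathode, E°cell = +0.16 − (−0.35) = +0.51 V and n = 6.
Q = ([Sn²⁺(aq)]^3·[In³⁺(aq)]^2) / [Sn⁴⁺(aq)]^3 = 4.1×10^11, so log Q = 11.612 and E = +0.51 − (0.0615/6)(11.612) = +0.3910 V.
Finally ΔG = −nFE = −(6)(96485 C/mol)(+0.3910 V) = −226 kJ/mol.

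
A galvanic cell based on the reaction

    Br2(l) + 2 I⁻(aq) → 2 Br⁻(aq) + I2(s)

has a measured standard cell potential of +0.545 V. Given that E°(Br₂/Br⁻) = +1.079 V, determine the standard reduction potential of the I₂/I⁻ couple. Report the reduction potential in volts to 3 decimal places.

In the reaction as written the Br₂/Br⁻ couple is reduced (cathode) and I₂/I⁻ is oxidized (anode), so E°cell = E°(Br₂/Br⁻) − E°(I₂/I⁻).
E°(I₂/I⁻) = E°(cathode) − E°cell = +1.079 − (+0.545) = +0.534 V.

+0.534 V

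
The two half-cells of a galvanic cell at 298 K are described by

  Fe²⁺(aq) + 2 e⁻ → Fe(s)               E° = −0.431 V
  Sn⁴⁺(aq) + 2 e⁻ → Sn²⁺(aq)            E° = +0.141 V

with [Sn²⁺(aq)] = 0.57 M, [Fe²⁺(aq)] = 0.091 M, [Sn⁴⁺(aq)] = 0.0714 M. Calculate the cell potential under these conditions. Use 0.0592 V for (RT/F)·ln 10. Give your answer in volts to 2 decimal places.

+0.58 V

Since E°(Sn⁴⁺/Sn²⁺) > E°(Fe²⁺/Fe), Sn⁴⁺/Sn²⁺ serves as the cathode.
E°cell = +0.141 − (−0.431) = +0.572 V, with n = 2 electrons transferred.
For the overall reaction Sn⁴⁺(aq) + Fe(s) → Sn²⁺(aq) + Fe²⁺(aq), Q = ([Sn²⁺(aq)]·[Fe²⁺(aq)]) / [Sn⁴⁺(aq)] = 0.726, giving log Q = −0.139.
Applying E = E° − (RT ln10/nF)·log Q gives +0.572 − (0.0592/2)(−0.139) = +0.58 V.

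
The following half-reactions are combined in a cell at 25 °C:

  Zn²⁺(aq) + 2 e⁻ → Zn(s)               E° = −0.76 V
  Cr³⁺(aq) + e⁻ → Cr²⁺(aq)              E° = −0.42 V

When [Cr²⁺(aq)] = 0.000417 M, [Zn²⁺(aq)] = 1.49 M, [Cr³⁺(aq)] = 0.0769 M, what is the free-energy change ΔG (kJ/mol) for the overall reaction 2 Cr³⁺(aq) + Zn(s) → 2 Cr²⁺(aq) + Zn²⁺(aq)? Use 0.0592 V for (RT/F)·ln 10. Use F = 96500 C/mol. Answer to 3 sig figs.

E°cell = −0.42 − (−0.76) = +0.34 V; the balanced reaction transfers n = 2 electrons.
The reaction quotient is ([Cr²⁺(aq)]^2·[Zn²⁺(aq)]) / [Cr³⁺(aq)]^2 = 4.38×10^−5; by Nernst, E = +0.34 − (0.0592/2)(−4.358) = +0.4690 V.
Then ΔG = −nFE = −2 × 96500 × +0.4690 J/mol = −90.5 kJ/mol.

−90.5 kJ/mol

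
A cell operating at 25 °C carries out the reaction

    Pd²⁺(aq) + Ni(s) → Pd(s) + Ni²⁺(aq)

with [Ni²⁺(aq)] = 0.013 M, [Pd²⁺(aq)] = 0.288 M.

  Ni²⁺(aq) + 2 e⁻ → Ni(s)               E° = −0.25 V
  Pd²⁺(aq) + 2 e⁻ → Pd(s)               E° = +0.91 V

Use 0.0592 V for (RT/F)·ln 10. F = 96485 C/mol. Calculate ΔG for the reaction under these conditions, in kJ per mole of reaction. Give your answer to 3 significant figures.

E°cell = +0.91 − (−0.25) = +1.16 V; the balanced reaction transfers n = 2 electrons.
Q = [Ni²⁺(aq)] / [Pd²⁺(aq)] = 0.0451, so log Q = −1.345 and E = +1.16 − (0.0592/2)(−1.345) = +1.1998 V.
Finally ΔG = −nFE = −(2)(96485 C/mol)(+1.1998 V) = −232 kJ/mol.

−232 kJ/mol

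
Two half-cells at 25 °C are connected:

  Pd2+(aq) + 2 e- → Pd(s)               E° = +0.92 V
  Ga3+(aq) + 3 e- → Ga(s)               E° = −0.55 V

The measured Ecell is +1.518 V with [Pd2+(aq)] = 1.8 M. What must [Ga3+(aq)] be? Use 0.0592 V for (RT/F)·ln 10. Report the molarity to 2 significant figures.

0.0089 M

Pd²⁺/Pd is the cathode (higher E°); E°cell = +0.92 − (−0.55) = +1.47 V with n = 6.
Rearranging E = E° − (0.0592/n)·log Q gives log Q = 6(+1.47 − (+1.518))/0.0592 = −4.865.
For 3 Pd2+(aq) + 2 Ga(s) → 3 Pd(s) + 2 Ga3+(aq), the reaction quotient is Q = [Ga3+(aq)]^2 / [Pd2+(aq)]^3.
Substituting the known concentrations and solving, log [Ga3+(aq)] = −2.050 and [Ga3+(aq)] = 0.0089 M.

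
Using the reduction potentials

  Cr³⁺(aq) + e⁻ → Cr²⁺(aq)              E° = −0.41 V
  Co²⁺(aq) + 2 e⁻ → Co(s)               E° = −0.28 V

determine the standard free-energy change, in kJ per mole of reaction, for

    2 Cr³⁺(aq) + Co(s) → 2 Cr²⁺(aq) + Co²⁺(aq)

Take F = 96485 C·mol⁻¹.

In the reaction as written Cr³⁺(aq) is reduced, so the Cr³⁺/Cr²⁺ couple is the cathode and Co²⁺/Co is the anode.
E°cell = −0.41 − (−0.28) = −0.13 V; balancing electrons gives n = 2.
ΔG° = −nFE°cell = −(2)(96485)(−0.13) J/mol = +25.1 kJ/mol.

+25.1 kJ/mol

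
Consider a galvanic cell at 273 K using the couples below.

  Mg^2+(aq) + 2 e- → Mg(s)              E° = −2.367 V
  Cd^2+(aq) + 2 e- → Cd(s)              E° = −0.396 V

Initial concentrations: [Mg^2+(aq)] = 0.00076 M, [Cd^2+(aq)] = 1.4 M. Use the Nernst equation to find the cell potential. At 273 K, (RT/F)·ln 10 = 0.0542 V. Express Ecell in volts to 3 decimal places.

+2.059 V

The Cd²⁺/Cd couple has the more positive E°, so it is the cathode; Mg²⁺/Mg is the anode.
E°cell = E°cat − E°an = −0.396 − (−2.367) = +1.971 V; n = 2.
The balanced reaction is Cd^2+(aq) + Mg(s) → Cd(s) + Mg^2+(aq), so Q = [Mg^2+(aq)] / [Cd^2+(aq)] = 0.000543 and log Q = −3.265.
Applying E = E° − (RT ln10/nF)·log Q gives +1.971 − (0.0542/2)(−3.265) = +2.059 V.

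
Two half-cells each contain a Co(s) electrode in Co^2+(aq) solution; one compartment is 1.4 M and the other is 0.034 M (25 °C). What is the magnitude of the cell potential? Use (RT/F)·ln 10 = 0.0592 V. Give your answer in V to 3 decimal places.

For a concentration cell E°cell = 0, since both electrodes use the same couple.
The compartment with the higher Co^2+(aq) concentration (1.4 M) acts as the cathode; ions are reduced there and produced at the dilute (0.034 M) anode.
With n = 2, Ecell = −(0.0592/2)·log([dilute]/[conc]) = −(0.0592/2)·log(0.034/1.4) = +0.048 V.

0.048 V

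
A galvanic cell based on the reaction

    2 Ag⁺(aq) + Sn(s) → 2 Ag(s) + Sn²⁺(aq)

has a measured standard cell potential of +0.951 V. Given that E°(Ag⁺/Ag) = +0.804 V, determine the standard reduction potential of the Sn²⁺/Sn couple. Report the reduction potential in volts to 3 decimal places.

In the reaction as written the Ag⁺/Ag couple is reduced (cathode) and Sn²⁺/Sn is oxidized (anode), so E°cell = E°(Ag⁺/Ag) − E°(Sn²⁺/Sn).
E°(Sn²⁺/Sn) = E°(cathode) − E°cell = +0.804 − (+0.951) = −0.147 V.

−0.147 V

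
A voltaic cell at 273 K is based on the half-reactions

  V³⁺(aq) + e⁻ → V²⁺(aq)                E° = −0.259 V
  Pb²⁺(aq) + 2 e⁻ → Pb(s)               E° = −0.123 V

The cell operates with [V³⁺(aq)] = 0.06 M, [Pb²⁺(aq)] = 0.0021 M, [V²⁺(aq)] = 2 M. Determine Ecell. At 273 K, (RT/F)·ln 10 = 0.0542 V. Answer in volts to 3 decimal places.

Since E°(Pb²⁺/Pb) > E°(V³⁺/V²⁺), Pb²⁺/Pb serves as the cathode.
E°cell = −0.123 − (−0.259) = +0.136 V, with n = 2 electrons transferred.
The balanced reaction is Pb²⁺(aq) + 2 V²⁺(aq) → Pb(s) + 2 V³⁺(aq), so Q = [V³⁺(aq)]^2 / ([Pb²⁺(aq)]·[V²⁺(aq)]^2) = 0.429 and log Q = −0.368.
E = E° − (0.0542/n)·log Q = +0.136 − (0.0542/2)(−0.368) = +0.146 V.

+0.146 V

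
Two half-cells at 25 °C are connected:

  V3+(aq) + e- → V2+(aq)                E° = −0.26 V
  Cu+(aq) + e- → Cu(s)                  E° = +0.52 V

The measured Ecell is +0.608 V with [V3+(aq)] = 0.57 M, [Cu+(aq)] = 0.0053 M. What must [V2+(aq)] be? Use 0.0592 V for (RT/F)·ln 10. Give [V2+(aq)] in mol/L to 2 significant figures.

With Cu⁺/Cu at the cathode and V³⁺/V²⁺ at the anode, E°cell = +0.52 − (−0.26) = +0.78 V (n = 1).
From the Nernst equation, log Q = n(E° − E)/0.0592 = 1·(+0.78 − (+0.608))/0.0592 = 2.905.
Balancing electrons gives Cu+(aq) + V2+(aq) → Cu(s) + V3+(aq); thus Q = [V3+(aq)] / ([Cu+(aq)]·[V2+(aq)]).
Isolating [V2+(aq)] in Q = 10^{2.905} yields log [V2+(aq)] = −0.873, i.e. 0.13 M.

0.13 M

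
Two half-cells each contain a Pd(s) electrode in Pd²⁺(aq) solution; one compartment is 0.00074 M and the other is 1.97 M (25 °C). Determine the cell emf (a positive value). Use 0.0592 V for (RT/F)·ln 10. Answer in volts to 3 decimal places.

For a concentration cell E°cell = 0, since both electrodes use the same couple.
The compartment with the higher Pd²⁺(aq) concentration (1.97 M) acts as the cathode; ions are reduced there and produced at the dilute (0.00074 M) anode.
With n = 2, Ecell = −(0.0592/2)·log([dilute]/[conc]) = −(0.0592/2)·log(0.00074/1.97) = +0.101 V.

0.101 V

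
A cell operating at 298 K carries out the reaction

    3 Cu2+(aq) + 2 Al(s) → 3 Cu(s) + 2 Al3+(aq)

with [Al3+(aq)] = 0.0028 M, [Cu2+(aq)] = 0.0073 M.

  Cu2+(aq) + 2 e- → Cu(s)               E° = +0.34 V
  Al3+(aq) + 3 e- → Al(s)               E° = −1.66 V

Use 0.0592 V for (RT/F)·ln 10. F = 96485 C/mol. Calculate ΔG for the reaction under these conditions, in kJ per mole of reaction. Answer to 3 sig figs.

E°cell = +0.34 − (−1.66) = +2.00 V; the balanced reaction transfers n = 6 electrons.
Here Q = [Al3+(aq)]^2 / [Cu2+(aq)]^3 = 20.2 (log Q = 1.304), giving E = +2.00 − (0.0592/6)·(1.304) = +1.9871 V.
ΔG = −nFE = −(6)(96485)(+1.9871) J/mol = −1150 kJ/mol.

−1150 kJ/mol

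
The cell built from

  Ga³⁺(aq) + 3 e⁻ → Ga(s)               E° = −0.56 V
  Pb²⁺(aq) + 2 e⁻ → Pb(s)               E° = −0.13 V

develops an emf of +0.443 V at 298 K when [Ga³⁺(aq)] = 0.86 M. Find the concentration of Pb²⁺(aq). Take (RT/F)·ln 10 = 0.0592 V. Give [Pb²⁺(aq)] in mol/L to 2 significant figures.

With Pb²⁺/Pb at the cathode and Ga³⁺/Ga at the anode, E°cell = −0.13 − (−0.56) = +0.43 V (n = 6).
Since E = E° − (0.0592/n)·log Q, log Q = n(E° − E)/0.0592 = −1.318.
Balancing electrons gives 3 Pb²⁺(aq) + 2 Ga(s) → 3 Pb(s) + 2 Ga³⁺(aq); thus Q = [Ga³⁺(aq)]^2 / [Pb²⁺(aq)]^3.
Substituting the known concentrations and solving, log [Pb²⁺(aq)] = 0.396 and [Pb²⁺(aq)] = 2.5 M.

2.5 M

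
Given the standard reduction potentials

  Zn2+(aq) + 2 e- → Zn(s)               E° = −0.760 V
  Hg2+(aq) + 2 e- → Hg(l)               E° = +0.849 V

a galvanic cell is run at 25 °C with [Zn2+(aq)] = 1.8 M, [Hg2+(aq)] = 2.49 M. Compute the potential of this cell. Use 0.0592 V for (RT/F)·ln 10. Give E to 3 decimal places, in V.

Since E°(Hg²⁺/Hg) > E°(Zn²⁺/Zn), Hg²⁺/Hg serves as the cathode.
The standard potential is +0.849 − (−0.760) = +1.609 V and the balanced reaction transfers n = 2 electrons.
For the overall reaction Hg2+(aq) + Zn(s) → Hg(l) + Zn2+(aq), Q = [Zn2+(aq)] / [Hg2+(aq)] = 0.723, giving log Q = −0.141.
Applying E = E° − (RT ln10/nF)·log Q gives +1.609 − (0.0592/2)(−0.141) = +1.613 V.

+1.613 V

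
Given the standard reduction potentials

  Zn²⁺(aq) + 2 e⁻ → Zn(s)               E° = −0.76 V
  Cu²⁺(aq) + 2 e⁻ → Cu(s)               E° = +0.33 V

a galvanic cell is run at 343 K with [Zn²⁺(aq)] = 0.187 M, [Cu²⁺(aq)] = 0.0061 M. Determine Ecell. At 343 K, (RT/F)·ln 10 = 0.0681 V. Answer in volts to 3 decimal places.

+1.039 V

The Cu²⁺/Cu couple has the more positive E°, so it is the cathode; Zn²⁺/Zn is the anode.
E°cell = +0.33 − (−0.76) = +1.09 V, with n = 2 electrons transferred.
Balancing gives Cu²⁺(aq) + Zn(s) → Cu(s) + Zn²⁺(aq); hence Q = [Zn²⁺(aq)] / [Cu²⁺(aq)] = 30.7 (log Q = 1.487).
E = E° − (0.0681/n)·log Q = +1.09 − (0.0681/2)(1.487) = +1.039 V.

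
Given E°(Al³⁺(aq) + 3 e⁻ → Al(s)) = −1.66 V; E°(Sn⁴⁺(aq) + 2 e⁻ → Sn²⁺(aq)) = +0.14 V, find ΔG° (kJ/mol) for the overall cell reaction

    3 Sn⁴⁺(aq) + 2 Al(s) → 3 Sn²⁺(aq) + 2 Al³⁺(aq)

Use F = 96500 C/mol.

−1042 kJ/mol

In the reaction as written Sn⁴⁺(aq) is reduced, so the Sn⁴⁺/Sn²⁺ couple is the cathode and Al³⁺/Al is the anode.
E°cell = +0.14 − (−1.66) = +1.80 V; balancing electrons gives n = 6.
ΔG° = −nFE°cell = −(6)(96500)(+1.80) J/mol = −1042 kJ/mol.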